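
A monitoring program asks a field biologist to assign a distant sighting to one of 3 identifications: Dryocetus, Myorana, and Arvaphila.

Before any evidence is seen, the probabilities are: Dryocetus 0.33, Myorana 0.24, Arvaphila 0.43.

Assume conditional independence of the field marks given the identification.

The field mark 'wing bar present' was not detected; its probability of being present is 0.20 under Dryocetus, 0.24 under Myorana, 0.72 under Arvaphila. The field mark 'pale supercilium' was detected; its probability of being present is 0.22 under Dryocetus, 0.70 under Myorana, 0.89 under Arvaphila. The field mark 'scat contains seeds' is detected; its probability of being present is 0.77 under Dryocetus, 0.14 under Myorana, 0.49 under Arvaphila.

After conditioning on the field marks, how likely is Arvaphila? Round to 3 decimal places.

0.456

For each hypothesis, the unnormalized posterior weight is prior × product of the field mark likelihoods (using 1 − P(present | H) for each absent field mark):
  Dryocetus: 0.33 × (1 − 0.20) × 0.22 × 0.77 = 0.044722
  Myorana: 0.24 × (1 − 0.24) × 0.70 × 0.14 = 0.017875
  Arvaphila: 0.43 × (1 − 0.72) × 0.89 × 0.49 = 0.052506
Normalizing constant Z = 0.044722 + 0.017875 + 0.052506 = 0.1151.
P(Arvaphila | evidence) = 0.052506 / 0.1151 ≈ 0.456.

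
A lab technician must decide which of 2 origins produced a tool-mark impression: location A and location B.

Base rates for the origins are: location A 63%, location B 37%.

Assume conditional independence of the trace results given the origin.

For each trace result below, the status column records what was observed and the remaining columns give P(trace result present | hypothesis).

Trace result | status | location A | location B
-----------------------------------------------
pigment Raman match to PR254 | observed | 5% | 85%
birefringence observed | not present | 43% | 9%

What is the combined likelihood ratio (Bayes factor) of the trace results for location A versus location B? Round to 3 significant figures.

0.0368

Joint likelihood of the trace result pattern under each hypothesis (using 1 − P(present | H) for each absent trace result):
  location A: 0.05 × (1 − 0.43) = 0.0285
  location B: 0.85 × (1 − 0.09) = 0.7735
Bayes factor = 0.0285 / 0.7735 ≈ 0.0368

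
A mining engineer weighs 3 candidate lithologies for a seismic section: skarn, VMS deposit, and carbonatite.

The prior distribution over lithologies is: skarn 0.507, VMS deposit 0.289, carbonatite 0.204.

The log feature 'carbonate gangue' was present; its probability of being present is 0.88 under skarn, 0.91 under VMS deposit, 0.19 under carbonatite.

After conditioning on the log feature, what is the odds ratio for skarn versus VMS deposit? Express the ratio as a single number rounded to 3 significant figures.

1.70

The normalizing constant cancels in an odds ratio, so compute prior × likelihood for the two hypotheses only:
  skarn: 0.507 × 0.88 = 0.44616
  VMS deposit: 0.289 × 0.91 = 0.26299
Odds(skarn : VMS deposit) = 0.44616 / 0.26299 ≈ 1.70.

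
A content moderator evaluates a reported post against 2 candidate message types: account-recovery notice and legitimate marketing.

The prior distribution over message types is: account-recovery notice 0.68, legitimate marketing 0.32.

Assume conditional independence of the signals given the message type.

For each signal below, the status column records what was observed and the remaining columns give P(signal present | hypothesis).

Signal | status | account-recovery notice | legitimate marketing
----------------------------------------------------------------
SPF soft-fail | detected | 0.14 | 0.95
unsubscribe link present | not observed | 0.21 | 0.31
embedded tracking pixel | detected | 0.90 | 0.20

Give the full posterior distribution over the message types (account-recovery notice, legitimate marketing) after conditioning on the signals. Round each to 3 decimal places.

0.617, 0.383

By Bayes' rule with conditional independence, the unnormalized weight for each hypothesis is prior × ∏ likelihoods (using 1 − P(present | H) for each absent signal):
  account-recovery notice: 0.68 × 0.14 × (1 − 0.21) × 0.90 = 0.067687
  legitimate marketing: 0.32 × 0.95 × (1 − 0.31) × 0.20 = 0.041952
Marginal likelihood of the evidence = 0.10964.
P(account-recovery notice | evidence) = 0.067687 / 0.10964 ≈ 0.617
P(legitimate marketing | evidence) = 0.041952 / 0.10964 ≈ 0.383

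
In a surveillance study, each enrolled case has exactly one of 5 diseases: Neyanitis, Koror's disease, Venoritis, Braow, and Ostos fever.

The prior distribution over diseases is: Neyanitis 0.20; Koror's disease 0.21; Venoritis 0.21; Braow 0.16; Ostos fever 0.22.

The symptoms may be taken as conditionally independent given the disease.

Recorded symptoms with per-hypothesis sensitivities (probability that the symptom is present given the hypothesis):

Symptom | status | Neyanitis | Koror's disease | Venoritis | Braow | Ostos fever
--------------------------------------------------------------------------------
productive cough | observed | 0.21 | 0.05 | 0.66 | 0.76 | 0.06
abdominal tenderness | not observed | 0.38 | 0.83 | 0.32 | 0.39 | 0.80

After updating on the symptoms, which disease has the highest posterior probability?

Venoritis

By Bayes' rule with conditional independence, the unnormalized weight for each hypothesis is prior × ∏ likelihoods (using 1 − P(present | H) for each absent symptom):
  Neyanitis: 0.20 × 0.21 × (1 − 0.38) = 0.02604
  Koror's disease: 0.21 × 0.05 × (1 − 0.83) = 0.001785
  Venoritis: 0.21 × 0.66 × (1 − 0.32) = 0.094248
  Braow: 0.16 × 0.76 × (1 − 0.39) = 0.074176
  Ostos fever: 0.22 × 0.06 × (1 − 0.80) = 0.00264
Normalizing constant Z = 0.02604 + 0.001785 + 0.094248 + 0.074176 + 0.00264 = 0.19889.
P(Neyanitis | evidence) ≈ 0.02604 / 0.19889 ≈ 0.131
P(Koror's disease | evidence) ≈ 0.001785 / 0.19889 ≈ 0.009
P(Venoritis | evidence) ≈ 0.094248 / 0.19889 ≈ 0.474
P(Braow | evidence) ≈ 0.074176 / 0.19889 ≈ 0.373
P(Ostos fever | evidence) ≈ 0.00264 / 0.19889 ≈ 0.013
The largest is 0.474, so Venoritis is most probable.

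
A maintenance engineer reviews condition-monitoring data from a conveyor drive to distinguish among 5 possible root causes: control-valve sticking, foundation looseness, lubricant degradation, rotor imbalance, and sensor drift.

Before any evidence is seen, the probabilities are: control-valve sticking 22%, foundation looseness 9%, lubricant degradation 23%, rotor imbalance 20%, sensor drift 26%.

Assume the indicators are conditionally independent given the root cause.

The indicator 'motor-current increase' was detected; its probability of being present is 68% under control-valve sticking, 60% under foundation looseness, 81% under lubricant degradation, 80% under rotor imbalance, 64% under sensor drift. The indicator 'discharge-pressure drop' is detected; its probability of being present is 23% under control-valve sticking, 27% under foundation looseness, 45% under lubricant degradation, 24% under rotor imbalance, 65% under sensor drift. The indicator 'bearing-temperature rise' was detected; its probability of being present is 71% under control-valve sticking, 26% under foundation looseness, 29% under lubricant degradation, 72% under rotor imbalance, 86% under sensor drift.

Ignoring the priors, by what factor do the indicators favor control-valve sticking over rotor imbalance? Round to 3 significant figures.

Take the product of per-indicator likelihoods under each hypothesis, then divide.
  control-valve sticking: 0.68 × 0.23 × 0.71 = 0.11104
  rotor imbalance: 0.80 × 0.24 × 0.72 = 0.13824
Bayes factor = 0.11104 / 0.13824 ≈ 0.803

0.803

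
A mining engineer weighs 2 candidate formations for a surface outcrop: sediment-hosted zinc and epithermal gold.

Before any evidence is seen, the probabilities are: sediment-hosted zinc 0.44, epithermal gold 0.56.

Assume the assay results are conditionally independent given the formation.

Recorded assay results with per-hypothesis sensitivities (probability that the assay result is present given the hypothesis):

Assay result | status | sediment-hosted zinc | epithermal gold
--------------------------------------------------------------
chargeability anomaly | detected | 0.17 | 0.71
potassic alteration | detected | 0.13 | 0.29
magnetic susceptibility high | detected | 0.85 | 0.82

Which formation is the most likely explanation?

epithermal gold

Multiply each prior by the joint likelihood of the assay result pattern:
  sediment-hosted zinc: 0.44 × 0.17 × 0.13 × 0.85 = 0.0082654
  epithermal gold: 0.56 × 0.71 × 0.29 × 0.82 = 0.094549
The unnormalized weights sum to 0.10281.
P(sediment-hosted zinc | evidence) ≈ 0.0082654 / 0.10281 ≈ 0.080
P(epithermal gold | evidence) ≈ 0.094549 / 0.10281 ≈ 0.920
The largest is 0.920, so epithermal gold is most probable.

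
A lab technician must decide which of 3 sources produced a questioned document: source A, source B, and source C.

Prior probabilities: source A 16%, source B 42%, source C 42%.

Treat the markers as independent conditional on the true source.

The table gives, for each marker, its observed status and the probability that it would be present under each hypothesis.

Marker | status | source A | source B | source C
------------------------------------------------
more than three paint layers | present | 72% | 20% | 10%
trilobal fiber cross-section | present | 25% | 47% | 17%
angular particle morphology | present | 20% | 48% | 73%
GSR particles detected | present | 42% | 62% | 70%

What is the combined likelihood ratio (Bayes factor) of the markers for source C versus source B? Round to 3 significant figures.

The Bayes factor is the ratio of the joint likelihoods of the marker pattern under the two hypotheses.
  source C: 0.10 × 0.17 × 0.73 × 0.70 = 0.008687
  source B: 0.20 × 0.47 × 0.48 × 0.62 = 0.027974
Bayes factor = 0.008687 / 0.027974 ≈ 0.311

0.311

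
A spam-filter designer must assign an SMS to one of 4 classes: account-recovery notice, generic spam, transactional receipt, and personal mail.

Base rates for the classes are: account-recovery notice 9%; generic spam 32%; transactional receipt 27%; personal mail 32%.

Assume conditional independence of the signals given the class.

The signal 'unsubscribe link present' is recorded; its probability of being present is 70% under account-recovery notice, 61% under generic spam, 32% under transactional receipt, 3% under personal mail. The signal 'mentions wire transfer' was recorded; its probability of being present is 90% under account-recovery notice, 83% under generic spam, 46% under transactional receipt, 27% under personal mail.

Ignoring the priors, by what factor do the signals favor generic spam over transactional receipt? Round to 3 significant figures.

Take the product of per-signal likelihoods under each hypothesis, then divide.
  generic spam: 0.61 × 0.83 = 0.5063
  transactional receipt: 0.32 × 0.46 = 0.1472
Bayes factor = 0.5063 / 0.1472 ≈ 3.44

3.44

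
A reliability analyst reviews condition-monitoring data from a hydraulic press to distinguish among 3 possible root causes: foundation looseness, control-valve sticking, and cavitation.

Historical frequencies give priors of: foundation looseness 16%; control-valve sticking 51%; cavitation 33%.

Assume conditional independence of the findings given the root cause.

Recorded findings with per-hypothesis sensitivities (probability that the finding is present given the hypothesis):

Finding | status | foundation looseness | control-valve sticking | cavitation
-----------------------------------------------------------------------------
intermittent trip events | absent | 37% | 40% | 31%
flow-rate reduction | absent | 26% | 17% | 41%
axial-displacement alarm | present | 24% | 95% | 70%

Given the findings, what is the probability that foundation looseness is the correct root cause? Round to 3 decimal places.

By Bayes' rule with conditional independence, the unnormalized weight for each hypothesis is prior × ∏ likelihoods (using 1 − P(present | H) for each absent finding):
  foundation looseness: 0.16 × (1 − 0.37) × (1 − 0.26) × 0.24 = 0.017902
  control-valve sticking: 0.51 × (1 − 0.40) × (1 − 0.17) × 0.95 = 0.24128
  cavitation: 0.33 × (1 − 0.31) × (1 − 0.41) × 0.70 = 0.09404
The unnormalized weights sum to 0.35322.
P(foundation looseness | evidence) = 0.017902 / 0.35322 ≈ 0.051.

0.051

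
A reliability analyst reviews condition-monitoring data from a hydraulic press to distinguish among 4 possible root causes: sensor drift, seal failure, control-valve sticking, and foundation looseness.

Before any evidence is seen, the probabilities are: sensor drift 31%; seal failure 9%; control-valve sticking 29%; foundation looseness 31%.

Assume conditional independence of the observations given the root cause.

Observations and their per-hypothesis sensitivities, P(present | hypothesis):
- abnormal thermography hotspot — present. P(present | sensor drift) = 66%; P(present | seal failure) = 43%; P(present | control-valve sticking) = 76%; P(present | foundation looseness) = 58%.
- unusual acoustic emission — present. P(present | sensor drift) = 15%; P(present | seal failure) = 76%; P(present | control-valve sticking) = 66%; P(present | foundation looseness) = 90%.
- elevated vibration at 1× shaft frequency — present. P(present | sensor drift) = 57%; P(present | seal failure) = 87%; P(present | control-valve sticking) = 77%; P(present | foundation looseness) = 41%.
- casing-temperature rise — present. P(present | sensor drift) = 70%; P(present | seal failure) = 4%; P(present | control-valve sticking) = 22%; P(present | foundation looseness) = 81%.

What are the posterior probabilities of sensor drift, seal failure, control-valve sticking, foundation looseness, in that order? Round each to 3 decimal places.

Multiply each prior by the joint likelihood of the evidence pattern:
  sensor drift: 0.31 × 0.66 × 0.15 × 0.57 × 0.70 = 0.012245
  seal failure: 0.09 × 0.43 × 0.76 × 0.87 × 0.04 = 0.0010235
  control-valve sticking: 0.29 × 0.76 × 0.66 × 0.77 × 0.22 = 0.024642
  foundation looseness: 0.31 × 0.58 × 0.90 × 0.41 × 0.81 = 0.05374
Normalizing constant Z = 0.012245 + 0.0010235 + 0.024642 + 0.05374 = 0.091651.
P(sensor drift | evidence) = 0.012245 / 0.091651 ≈ 0.134
P(seal failure | evidence) = 0.0010235 / 0.091651 ≈ 0.011
P(control-valve sticking | evidence) = 0.024642 / 0.091651 ≈ 0.269
P(foundation looseness | evidence) = 0.05374 / 0.091651 ≈ 0.586

0.134, 0.011, 0.269, 0.586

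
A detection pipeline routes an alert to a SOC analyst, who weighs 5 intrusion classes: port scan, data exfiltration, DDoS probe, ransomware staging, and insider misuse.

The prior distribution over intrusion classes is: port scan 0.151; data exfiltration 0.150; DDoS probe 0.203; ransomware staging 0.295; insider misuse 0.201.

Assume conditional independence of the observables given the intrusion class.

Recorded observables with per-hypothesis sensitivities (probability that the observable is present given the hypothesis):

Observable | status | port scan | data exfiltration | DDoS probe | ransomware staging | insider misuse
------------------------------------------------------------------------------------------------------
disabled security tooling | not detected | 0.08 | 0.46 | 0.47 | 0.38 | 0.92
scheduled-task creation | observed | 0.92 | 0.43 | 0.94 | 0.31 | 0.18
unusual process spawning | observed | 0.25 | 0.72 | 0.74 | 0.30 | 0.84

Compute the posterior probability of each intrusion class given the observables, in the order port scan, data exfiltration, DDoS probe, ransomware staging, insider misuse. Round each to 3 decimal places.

0.211, 0.166, 0.495, 0.112, 0.016

By Bayes' rule with conditional independence, the unnormalized weight for each hypothesis is prior × ∏ likelihoods (using 1 − P(present | H) for each absent observable):
  port scan: 0.151 × (1 − 0.08) × 0.92 × 0.25 = 0.031952
  data exfiltration: 0.150 × (1 − 0.46) × 0.43 × 0.72 = 0.025078
  DDoS probe: 0.203 × (1 − 0.47) × 0.94 × 0.74 = 0.07484
  ransomware staging: 0.295 × (1 − 0.38) × 0.31 × 0.30 = 0.01701
  insider misuse: 0.201 × (1 − 0.92) × 0.18 × 0.84 = 0.0024313
Marginal likelihood of the evidence = 0.15131.
P(port scan | evidence) = 0.031952 / 0.15131 ≈ 0.211
P(data exfiltration | evidence) = 0.025078 / 0.15131 ≈ 0.166
P(DDoS probe | evidence) = 0.07484 / 0.15131 ≈ 0.495
P(ransomware staging | evidence) = 0.01701 / 0.15131 ≈ 0.112
P(insider misuse | evidence) = 0.0024313 / 0.15131 ≈ 0.016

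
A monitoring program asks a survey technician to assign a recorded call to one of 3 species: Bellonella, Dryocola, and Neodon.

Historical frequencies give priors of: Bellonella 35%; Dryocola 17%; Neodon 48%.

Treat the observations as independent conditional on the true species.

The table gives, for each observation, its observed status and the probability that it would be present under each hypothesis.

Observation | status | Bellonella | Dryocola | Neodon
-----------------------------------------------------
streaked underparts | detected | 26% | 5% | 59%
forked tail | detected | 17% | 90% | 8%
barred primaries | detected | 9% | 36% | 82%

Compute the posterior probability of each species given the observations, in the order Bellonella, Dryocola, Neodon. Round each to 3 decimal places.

0.061, 0.121, 0.818

Multiply each prior by the joint likelihood of the evidence pattern:
  Bellonella: 0.35 × 0.26 × 0.17 × 0.09 = 0.0013923
  Dryocola: 0.17 × 0.05 × 0.90 × 0.36 = 0.002754
  Neodon: 0.48 × 0.59 × 0.08 × 0.82 = 0.018578
Normalizing constant Z = 0.0013923 + 0.002754 + 0.018578 = 0.022724.
P(Bellonella | evidence) = 0.0013923 / 0.022724 ≈ 0.061
P(Dryocola | evidence) = 0.002754 / 0.022724 ≈ 0.121
P(Neodon | evidence) = 0.018578 / 0.022724 ≈ 0.818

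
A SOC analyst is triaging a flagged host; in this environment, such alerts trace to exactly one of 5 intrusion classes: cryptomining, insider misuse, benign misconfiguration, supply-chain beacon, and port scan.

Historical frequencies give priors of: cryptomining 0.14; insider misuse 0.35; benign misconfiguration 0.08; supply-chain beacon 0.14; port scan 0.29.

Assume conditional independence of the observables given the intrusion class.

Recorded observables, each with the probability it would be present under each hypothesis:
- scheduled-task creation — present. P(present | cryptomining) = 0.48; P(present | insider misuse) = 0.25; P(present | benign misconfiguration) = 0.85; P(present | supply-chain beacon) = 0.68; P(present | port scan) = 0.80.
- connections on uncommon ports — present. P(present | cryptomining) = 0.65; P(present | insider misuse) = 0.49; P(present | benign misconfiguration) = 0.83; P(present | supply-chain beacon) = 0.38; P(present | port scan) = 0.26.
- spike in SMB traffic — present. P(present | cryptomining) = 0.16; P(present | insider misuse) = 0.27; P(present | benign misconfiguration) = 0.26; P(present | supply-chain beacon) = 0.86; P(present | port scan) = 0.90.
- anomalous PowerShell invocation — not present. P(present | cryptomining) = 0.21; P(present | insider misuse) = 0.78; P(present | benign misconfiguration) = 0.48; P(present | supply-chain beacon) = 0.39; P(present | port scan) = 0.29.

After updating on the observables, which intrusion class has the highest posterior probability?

port scan

By Bayes' rule with conditional independence, the unnormalized weight for each hypothesis is prior × ∏ likelihoods (using 1 − P(present | H) for each absent observable):
  cryptomining: 0.14 × 0.48 × 0.65 × 0.16 × (1 − 0.21) = 0.0055212
  insider misuse: 0.35 × 0.25 × 0.49 × 0.27 × (1 − 0.78) = 0.0025468
  benign misconfiguration: 0.08 × 0.85 × 0.83 × 0.26 × (1 − 0.48) = 0.0076307
  supply-chain beacon: 0.14 × 0.68 × 0.38 × 0.86 × (1 − 0.39) = 0.018978
  port scan: 0.29 × 0.80 × 0.26 × 0.90 × (1 − 0.29) = 0.038544
The unnormalized weights sum to 0.073221.
P(cryptomining | evidence) ≈ 0.0055212 / 0.073221 ≈ 0.075
P(insider misuse | evidence) ≈ 0.0025468 / 0.073221 ≈ 0.035
P(benign misconfiguration | evidence) ≈ 0.0076307 / 0.073221 ≈ 0.104
P(supply-chain beacon | evidence) ≈ 0.018978 / 0.073221 ≈ 0.259
P(port scan | evidence) ≈ 0.038544 / 0.073221 ≈ 0.526
The largest is 0.526, so port scan is most probable.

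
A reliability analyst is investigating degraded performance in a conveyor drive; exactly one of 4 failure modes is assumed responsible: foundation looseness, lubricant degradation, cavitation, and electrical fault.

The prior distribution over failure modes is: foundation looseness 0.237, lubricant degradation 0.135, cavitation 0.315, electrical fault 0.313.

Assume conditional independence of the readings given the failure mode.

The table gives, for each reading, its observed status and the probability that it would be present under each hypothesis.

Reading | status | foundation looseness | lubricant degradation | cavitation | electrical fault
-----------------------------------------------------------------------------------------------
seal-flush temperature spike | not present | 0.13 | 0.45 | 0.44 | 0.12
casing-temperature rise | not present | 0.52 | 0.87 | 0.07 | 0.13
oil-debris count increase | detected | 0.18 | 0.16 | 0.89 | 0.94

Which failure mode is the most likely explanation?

electrical fault

By Bayes' rule with conditional independence, the unnormalized weight for each hypothesis is prior × ∏ likelihoods (using 1 − P(present | H) for each absent reading):
  foundation looseness: 0.237 × (1 − 0.13) × (1 − 0.52) × 0.18 = 0.017815
  lubricant degradation: 0.135 × (1 − 0.45) × (1 − 0.87) × 0.16 = 0.0015444
  cavitation: 0.315 × (1 − 0.44) × (1 − 0.07) × 0.89 = 0.14601
  electrical fault: 0.313 × (1 − 0.12) × (1 − 0.13) × 0.94 = 0.22525
Normalizing constant Z = 0.017815 + 0.0015444 + 0.14601 + 0.22525 = 0.39062.
P(foundation looseness | evidence) ≈ 0.017815 / 0.39062 ≈ 0.046
P(lubricant degradation | evidence) ≈ 0.0015444 / 0.39062 ≈ 0.004
P(cavitation | evidence) ≈ 0.14601 / 0.39062 ≈ 0.374
P(electrical fault | evidence) ≈ 0.22525 / 0.39062 ≈ 0.577
The largest is 0.577, so electrical fault is most probable.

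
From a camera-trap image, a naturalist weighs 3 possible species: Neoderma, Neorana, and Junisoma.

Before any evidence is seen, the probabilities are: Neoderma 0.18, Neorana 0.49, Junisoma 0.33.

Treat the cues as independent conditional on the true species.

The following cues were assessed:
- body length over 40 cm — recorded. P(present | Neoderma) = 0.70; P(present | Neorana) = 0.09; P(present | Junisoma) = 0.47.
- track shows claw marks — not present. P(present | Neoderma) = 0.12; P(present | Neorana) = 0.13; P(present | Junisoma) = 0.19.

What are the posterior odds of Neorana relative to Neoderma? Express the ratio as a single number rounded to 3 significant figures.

0.346

Unnormalized posterior weight (prior times the cue likelihoods) for each of the two hypotheses (using 1 − P(present | H) for each absent cue):
  Neorana: 0.49 × 0.09 × (1 − 0.13) = 0.038367
  Neoderma: 0.18 × 0.70 × (1 − 0.12) = 0.11088
Odds(Neorana : Neoderma) = 0.038367 / 0.11088 ≈ 0.346.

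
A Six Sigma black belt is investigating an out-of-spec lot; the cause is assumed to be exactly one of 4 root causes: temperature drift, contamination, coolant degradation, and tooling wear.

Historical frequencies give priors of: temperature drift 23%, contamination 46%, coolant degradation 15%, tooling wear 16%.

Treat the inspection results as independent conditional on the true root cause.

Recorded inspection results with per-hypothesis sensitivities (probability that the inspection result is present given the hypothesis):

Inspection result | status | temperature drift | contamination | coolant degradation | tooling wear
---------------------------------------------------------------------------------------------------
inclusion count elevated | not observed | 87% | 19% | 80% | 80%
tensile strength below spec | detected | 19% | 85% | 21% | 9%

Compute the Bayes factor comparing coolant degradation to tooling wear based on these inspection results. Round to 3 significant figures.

2.33

Joint likelihood of the inspection result pattern under each hypothesis (using 1 − P(present | H) for each absent inspection result):
  coolant degradation: (1 − 0.80) × 0.21 = 0.042
  tooling wear: (1 − 0.80) × 0.09 = 0.018
Bayes factor = 0.042 / 0.018 ≈ 2.33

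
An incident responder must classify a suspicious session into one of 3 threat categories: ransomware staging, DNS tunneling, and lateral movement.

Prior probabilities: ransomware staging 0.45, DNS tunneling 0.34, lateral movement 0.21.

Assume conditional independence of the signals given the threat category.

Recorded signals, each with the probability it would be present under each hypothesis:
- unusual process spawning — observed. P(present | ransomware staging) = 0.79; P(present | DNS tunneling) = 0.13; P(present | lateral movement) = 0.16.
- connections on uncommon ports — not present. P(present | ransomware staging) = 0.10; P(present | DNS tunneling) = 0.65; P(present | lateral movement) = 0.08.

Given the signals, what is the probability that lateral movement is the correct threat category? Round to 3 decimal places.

For each hypothesis, the unnormalized posterior weight is prior × product of the signal likelihoods (using 1 − P(present | H) for each absent signal):
  ransomware staging: 0.45 × 0.79 × (1 − 0.10) = 0.31995
  DNS tunneling: 0.34 × 0.13 × (1 − 0.65) = 0.01547
  lateral movement: 0.21 × 0.16 × (1 − 0.08) = 0.030912
Marginal likelihood of the evidence = 0.36633.
P(lateral movement | evidence) = 0.030912 / 0.36633 ≈ 0.084.

0.084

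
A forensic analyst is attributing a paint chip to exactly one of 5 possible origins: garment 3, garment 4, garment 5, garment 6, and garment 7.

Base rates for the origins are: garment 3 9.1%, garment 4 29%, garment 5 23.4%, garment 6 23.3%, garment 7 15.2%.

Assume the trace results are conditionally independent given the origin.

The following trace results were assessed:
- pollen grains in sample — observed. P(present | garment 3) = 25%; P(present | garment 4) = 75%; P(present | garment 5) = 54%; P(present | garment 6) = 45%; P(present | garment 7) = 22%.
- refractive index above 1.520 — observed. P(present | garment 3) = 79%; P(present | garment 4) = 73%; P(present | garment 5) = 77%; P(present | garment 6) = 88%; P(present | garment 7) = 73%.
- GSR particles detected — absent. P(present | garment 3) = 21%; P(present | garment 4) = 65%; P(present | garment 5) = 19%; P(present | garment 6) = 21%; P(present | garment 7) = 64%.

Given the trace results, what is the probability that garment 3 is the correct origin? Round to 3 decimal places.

By Bayes' rule with conditional independence, the unnormalized weight for each hypothesis is prior × ∏ likelihoods (using 1 − P(present | H) for each absent trace result):
  garment 3: 0.091 × 0.25 × 0.79 × (1 − 0.21) = 0.014198
  garment 4: 0.290 × 0.75 × 0.73 × (1 − 0.65) = 0.055571
  garment 5: 0.234 × 0.54 × 0.77 × (1 − 0.19) = 0.078811
  garment 6: 0.233 × 0.45 × 0.88 × (1 − 0.21) = 0.072892
  garment 7: 0.152 × 0.22 × 0.73 × (1 − 0.64) = 0.008788
Marginal likelihood of the evidence = 0.23026.
P(garment 3 | evidence) = 0.014198 / 0.23026 ≈ 0.062.

0.062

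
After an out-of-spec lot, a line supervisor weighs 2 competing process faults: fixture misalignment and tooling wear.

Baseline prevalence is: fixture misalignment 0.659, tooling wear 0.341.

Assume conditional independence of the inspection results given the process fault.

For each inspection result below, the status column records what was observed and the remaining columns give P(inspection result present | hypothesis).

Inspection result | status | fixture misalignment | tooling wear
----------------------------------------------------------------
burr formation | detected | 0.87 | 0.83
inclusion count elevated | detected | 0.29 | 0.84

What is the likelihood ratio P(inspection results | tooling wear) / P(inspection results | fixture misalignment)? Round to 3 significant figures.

Take the product of per-inspection result likelihoods under each hypothesis, then divide.
  tooling wear: 0.83 × 0.84 = 0.6972
  fixture misalignment: 0.87 × 0.29 = 0.2523
Bayes factor = 0.6972 / 0.2523 ≈ 2.76

2.76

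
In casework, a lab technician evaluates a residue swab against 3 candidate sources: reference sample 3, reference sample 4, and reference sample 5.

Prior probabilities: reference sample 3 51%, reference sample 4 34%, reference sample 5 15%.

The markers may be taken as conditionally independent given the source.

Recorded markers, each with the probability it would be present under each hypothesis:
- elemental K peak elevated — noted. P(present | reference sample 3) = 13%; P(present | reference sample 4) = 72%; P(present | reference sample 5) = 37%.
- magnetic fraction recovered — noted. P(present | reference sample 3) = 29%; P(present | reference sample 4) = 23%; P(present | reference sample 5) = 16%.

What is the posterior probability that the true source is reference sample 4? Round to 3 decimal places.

0.667

For each hypothesis, the unnormalized posterior weight is prior × product of the marker likelihoods:
  reference sample 3: 0.51 × 0.13 × 0.29 = 0.019227
  reference sample 4: 0.34 × 0.72 × 0.23 = 0.056304
  reference sample 5: 0.15 × 0.37 × 0.16 = 0.00888
The unnormalized weights sum to 0.084411.
P(reference sample 4 | evidence) = 0.056304 / 0.084411 ≈ 0.667.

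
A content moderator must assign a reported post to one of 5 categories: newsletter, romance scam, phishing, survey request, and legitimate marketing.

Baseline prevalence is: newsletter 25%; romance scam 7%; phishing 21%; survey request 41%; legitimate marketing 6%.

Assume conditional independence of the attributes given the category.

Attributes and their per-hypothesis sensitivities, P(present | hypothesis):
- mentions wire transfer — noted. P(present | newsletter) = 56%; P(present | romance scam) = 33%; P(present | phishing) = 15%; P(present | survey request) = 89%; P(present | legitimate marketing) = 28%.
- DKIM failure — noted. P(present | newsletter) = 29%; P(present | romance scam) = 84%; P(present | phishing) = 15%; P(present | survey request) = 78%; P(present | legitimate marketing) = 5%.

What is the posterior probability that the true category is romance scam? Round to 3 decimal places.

0.055

By Bayes' rule with conditional independence, the unnormalized weight for each hypothesis is prior × ∏ likelihoods:
  newsletter: 0.25 × 0.56 × 0.29 = 0.0406
  romance scam: 0.07 × 0.33 × 0.84 = 0.019404
  phishing: 0.21 × 0.15 × 0.15 = 0.004725
  survey request: 0.41 × 0.89 × 0.78 = 0.28462
  legitimate marketing: 0.06 × 0.28 × 0.05 = 0.00084
Normalizing constant Z = 0.0406 + 0.019404 + 0.004725 + 0.28462 + 0.00084 = 0.35019.
P(romance scam | evidence) = 0.019404 / 0.35019 ≈ 0.055.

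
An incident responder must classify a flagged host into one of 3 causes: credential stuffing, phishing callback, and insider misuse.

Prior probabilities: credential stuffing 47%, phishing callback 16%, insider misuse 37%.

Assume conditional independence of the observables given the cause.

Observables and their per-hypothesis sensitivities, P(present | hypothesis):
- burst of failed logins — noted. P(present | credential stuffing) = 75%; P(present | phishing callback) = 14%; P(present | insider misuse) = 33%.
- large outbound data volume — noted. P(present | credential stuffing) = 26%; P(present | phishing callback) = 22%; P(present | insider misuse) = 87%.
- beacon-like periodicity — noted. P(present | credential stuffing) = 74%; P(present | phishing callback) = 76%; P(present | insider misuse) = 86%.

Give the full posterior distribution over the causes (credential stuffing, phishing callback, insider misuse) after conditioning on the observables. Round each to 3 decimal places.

0.416, 0.023, 0.561

By Bayes' rule with conditional independence, the unnormalized weight for each hypothesis is prior × ∏ likelihoods:
  credential stuffing: 0.47 × 0.75 × 0.26 × 0.74 = 0.067821
  phishing callback: 0.16 × 0.14 × 0.22 × 0.76 = 0.0037453
  insider misuse: 0.37 × 0.33 × 0.87 × 0.86 = 0.091355
Normalizing constant Z = 0.067821 + 0.0037453 + 0.091355 = 0.16292.
P(credential stuffing | evidence) = 0.067821 / 0.16292 ≈ 0.416
P(phishing callback | evidence) = 0.0037453 / 0.16292 ≈ 0.023
P(insider misuse | evidence) = 0.091355 / 0.16292 ≈ 0.561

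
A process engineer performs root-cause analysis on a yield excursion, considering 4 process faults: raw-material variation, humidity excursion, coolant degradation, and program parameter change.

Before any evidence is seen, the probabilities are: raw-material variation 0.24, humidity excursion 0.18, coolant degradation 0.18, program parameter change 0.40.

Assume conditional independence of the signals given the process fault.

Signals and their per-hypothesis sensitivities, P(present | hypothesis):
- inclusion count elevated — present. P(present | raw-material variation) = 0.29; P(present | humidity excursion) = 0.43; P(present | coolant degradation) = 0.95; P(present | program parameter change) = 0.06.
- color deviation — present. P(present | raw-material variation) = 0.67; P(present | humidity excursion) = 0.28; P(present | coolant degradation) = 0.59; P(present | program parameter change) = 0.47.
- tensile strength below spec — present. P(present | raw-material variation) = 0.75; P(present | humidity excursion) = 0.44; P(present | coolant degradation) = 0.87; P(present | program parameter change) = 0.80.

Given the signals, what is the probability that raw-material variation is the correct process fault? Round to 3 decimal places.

For each hypothesis, the unnormalized posterior weight is prior × product of the signal likelihoods:
  raw-material variation: 0.24 × 0.29 × 0.67 × 0.75 = 0.034974
  humidity excursion: 0.18 × 0.43 × 0.28 × 0.44 = 0.0095357
  coolant degradation: 0.18 × 0.95 × 0.59 × 0.87 = 0.087774
  program parameter change: 0.40 × 0.06 × 0.47 × 0.80 = 0.009024
The unnormalized weights sum to 0.14131.
P(raw-material variation | evidence) = 0.034974 / 0.14131 ≈ 0.248.

0.248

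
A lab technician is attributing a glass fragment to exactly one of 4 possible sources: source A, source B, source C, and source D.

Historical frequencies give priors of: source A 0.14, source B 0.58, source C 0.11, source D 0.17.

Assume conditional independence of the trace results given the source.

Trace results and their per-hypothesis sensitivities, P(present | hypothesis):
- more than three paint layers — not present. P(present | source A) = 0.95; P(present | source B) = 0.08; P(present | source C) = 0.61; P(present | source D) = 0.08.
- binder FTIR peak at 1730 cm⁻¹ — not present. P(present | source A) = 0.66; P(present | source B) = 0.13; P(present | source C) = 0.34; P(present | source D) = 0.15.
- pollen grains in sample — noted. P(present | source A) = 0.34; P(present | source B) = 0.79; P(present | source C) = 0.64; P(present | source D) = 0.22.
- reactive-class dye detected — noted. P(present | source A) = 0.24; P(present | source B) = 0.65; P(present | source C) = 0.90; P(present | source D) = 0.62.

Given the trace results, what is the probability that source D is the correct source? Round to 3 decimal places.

0.066

Multiply each prior by the joint likelihood of the trace result pattern (using 1 − P(present | H) for each absent trace result):
  source A: 0.14 × (1 − 0.95) × (1 − 0.66) × 0.34 × 0.24 = 0.00019421
  source B: 0.58 × (1 − 0.08) × (1 − 0.13) × 0.79 × 0.65 = 0.23838
  source C: 0.11 × (1 − 0.61) × (1 − 0.34) × 0.64 × 0.90 = 0.016309
  source D: 0.17 × (1 − 0.08) × (1 − 0.15) × 0.22 × 0.62 = 0.018133
Marginal likelihood of the evidence = 0.27302.
P(source D | evidence) = 0.018133 / 0.27302 ≈ 0.066.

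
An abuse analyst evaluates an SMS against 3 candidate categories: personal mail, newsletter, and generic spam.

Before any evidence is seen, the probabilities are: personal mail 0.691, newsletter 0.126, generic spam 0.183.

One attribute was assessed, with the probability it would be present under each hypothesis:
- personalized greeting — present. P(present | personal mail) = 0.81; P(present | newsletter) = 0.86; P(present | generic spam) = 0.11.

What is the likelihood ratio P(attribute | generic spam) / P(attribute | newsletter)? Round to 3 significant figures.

0.128

The Bayes factor is the ratio of the two likelihoods.
  generic spam: 0.11
  newsletter: 0.86
Bayes factor = 0.11 / 0.86 ≈ 0.128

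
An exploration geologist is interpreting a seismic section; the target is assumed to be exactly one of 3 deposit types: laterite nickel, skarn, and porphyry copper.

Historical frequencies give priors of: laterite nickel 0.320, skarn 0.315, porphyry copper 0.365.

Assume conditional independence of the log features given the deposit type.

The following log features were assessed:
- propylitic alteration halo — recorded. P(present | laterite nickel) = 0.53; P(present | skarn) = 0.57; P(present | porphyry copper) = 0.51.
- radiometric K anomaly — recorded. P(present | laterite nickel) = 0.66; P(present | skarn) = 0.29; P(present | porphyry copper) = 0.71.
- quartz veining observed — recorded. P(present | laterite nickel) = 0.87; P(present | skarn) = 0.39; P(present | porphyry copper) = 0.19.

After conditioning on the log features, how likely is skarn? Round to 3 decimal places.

For each hypothesis, the unnormalized posterior weight is prior × product of the log feature likelihoods:
  laterite nickel: 0.320 × 0.53 × 0.66 × 0.87 = 0.097384
  skarn: 0.315 × 0.57 × 0.29 × 0.39 = 0.020307
  porphyry copper: 0.365 × 0.51 × 0.71 × 0.19 = 0.025112
Normalizing constant Z = 0.097384 + 0.020307 + 0.025112 = 0.1428.
P(skarn | evidence) = 0.020307 / 0.1428 ≈ 0.142.

0.142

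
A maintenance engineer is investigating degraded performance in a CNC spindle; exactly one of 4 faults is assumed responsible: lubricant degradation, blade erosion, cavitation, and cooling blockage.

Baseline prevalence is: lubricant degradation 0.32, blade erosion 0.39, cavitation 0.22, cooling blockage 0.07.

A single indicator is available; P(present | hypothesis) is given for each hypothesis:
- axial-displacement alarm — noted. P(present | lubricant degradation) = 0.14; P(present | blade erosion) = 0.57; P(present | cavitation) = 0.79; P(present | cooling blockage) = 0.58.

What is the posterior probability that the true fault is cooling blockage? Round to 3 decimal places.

0.084

Multiply each prior by the likelihood of the indicator:
  lubricant degradation: 0.32 × 0.14 = 0.0448
  blade erosion: 0.39 × 0.57 = 0.2223
  cavitation: 0.22 × 0.79 = 0.1738
  cooling blockage: 0.07 × 0.58 = 0.0406
Marginal likelihood of the evidence = 0.4815.
P(cooling blockage | evidence) = 0.0406 / 0.4815 ≈ 0.084.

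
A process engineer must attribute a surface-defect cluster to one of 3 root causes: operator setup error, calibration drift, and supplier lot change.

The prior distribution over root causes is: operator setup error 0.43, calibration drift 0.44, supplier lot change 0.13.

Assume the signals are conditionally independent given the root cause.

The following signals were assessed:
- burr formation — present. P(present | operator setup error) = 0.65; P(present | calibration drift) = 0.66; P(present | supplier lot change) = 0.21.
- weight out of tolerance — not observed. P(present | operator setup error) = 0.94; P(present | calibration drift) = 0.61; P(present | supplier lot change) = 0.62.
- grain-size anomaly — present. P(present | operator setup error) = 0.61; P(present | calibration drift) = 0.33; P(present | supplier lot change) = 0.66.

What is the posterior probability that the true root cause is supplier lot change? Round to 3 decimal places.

For each hypothesis, the unnormalized posterior weight is prior × product of the signal likelihoods (using 1 − P(present | H) for each absent signal):
  operator setup error: 0.43 × 0.65 × (1 − 0.94) × 0.61 = 0.01023
  calibration drift: 0.44 × 0.66 × (1 − 0.61) × 0.33 = 0.037374
  supplier lot change: 0.13 × 0.21 × (1 − 0.62) × 0.66 = 0.0068468
Normalizing constant Z = 0.01023 + 0.037374 + 0.0068468 = 0.054451.
P(supplier lot change | evidence) = 0.0068468 / 0.054451 ≈ 0.126.

0.126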